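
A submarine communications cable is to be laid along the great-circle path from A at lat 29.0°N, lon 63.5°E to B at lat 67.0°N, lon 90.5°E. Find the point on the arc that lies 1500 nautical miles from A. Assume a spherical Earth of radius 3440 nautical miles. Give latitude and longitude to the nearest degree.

The haversine formula gives a central angle δ ≈ 0.722 rad (41.3°) between the endpoints. The total great-circle distance is δ·R ≈ 0.722 × 3440 ≈ 2482 nmi, so the target fraction is f = 1500/2482 ≈ 0.604.
Interpolate at f ≈ 0.604 with slerp weights a = sin((1−f)δ)/sin δ ≈ 0.426, b = sin(fδ)/sin δ ≈ 0.639.
p = a·p₁ + b·p₂ ≈ (0.164, 0.584, 0.795); φ = arcsin(p_z) ≈ 52.68°, λ = atan2(p_y, p_x) ≈ 74.28°.

≈ lat 53°N, lon 74°E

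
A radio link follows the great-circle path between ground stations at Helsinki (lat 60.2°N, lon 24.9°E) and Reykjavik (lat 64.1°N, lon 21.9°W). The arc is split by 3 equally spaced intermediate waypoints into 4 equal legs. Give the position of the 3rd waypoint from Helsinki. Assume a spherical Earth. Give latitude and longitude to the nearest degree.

From cos δ = sin φ₁ sin φ₂ + cos φ₁ cos φ₂ cos Δλ, the central angle is δ ≈ 0.379 rad (21.7°).
Interpolate at f = 3/4 with slerp weights a = sin((1−f)δ)/sin δ ≈ 0.256, b = sin(fδ)/sin δ ≈ 0.758.
p = a·p₁ + b·p₂ ≈ (0.422, -0.070, 0.904); φ = arcsin(p_z) ≈ 64.65°, λ = atan2(p_y, p_x) ≈ -9.41°.

≈ lat 65°N, lon 9°W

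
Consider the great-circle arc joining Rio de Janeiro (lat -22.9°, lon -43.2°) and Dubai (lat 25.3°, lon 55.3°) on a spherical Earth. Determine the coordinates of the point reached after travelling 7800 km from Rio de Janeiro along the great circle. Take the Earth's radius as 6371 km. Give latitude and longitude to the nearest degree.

Write both endpoints as unit vectors p₁, p₂ with components (cos φ cos λ, cos φ sin λ, sin φ).
The central angle between the endpoints is δ = arccos(p₁·p₂) ≈ 1.864 rad (106.8°). The total great-circle distance is δ·R ≈ 1.864 × 6371 ≈ 11878 km, so the target fraction is f = 7800/11878 ≈ 0.657.
Interpolate at f ≈ 0.657 with slerp weights a = sin((1−f)δ)/sin δ ≈ 0.624, b = sin(fδ)/sin δ ≈ 0.983.
p = a·p₁ + b·p₂ ≈ (0.925, 0.337, 0.177); φ = arcsin(p_z) ≈ 10.20°, λ = atan2(p_y, p_x) ≈ 20.02°.

≈ lat 10°, lon 20°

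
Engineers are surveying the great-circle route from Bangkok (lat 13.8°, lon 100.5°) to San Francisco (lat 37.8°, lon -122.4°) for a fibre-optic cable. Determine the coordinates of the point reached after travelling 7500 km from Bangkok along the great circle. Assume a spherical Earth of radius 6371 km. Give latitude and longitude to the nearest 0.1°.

The haversine formula gives a central angle δ ≈ 2.000 rad (114.6°) between the endpoints. The total great-circle distance is δ·R ≈ 2.000 × 6371 ≈ 12740 km, so the target fraction is f = 7500/12740 ≈ 0.589.
Interpolate at f ≈ 0.589 with slerp weights a = sin((1−f)δ)/sin δ ≈ 0.806, b = sin(fδ)/sin δ ≈ 1.016.
p = a·p₁ + b·p₂ ≈ (-0.573, 0.092, 0.815); φ = arcsin(p_z) ≈ 54.55°, λ = atan2(p_y, p_x) ≈ 170.87°.

≈ lat 54.6°, lon 170.9°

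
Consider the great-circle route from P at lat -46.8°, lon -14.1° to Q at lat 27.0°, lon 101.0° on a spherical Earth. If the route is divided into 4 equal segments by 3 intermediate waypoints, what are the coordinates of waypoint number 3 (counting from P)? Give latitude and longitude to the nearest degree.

≈ lat 5°, lon 77°

The haversine formula gives a central angle δ ≈ 2.201 rad (126.1°) between the endpoints.
Interpolate at f = 3/4 with slerp weights a = sin((1−f)δ)/sin δ ≈ 0.648, b = sin(fδ)/sin δ ≈ 1.234.
p = a·p₁ + b·p₂ ≈ (0.220, 0.971, 0.088); φ = arcsin(p_z) ≈ 5.06°, λ = atan2(p_y, p_x) ≈ 77.23°.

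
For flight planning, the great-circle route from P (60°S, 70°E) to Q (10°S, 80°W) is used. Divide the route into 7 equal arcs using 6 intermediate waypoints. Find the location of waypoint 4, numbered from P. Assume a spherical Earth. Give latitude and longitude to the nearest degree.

Convert each endpoint to a unit vector on the sphere (x = cos φ cos λ, y = cos φ sin λ, z = sin φ).
The central angle between the endpoints is δ = arccos(p₁·p₂) ≈ 1.850 rad (106.0°).
Interpolate at f = 4/7 with slerp weights a = sin((1−f)δ)/sin δ ≈ 0.741, b = sin(fδ)/sin δ ≈ 0.906.
p = a·p₁ + b·p₂ ≈ (0.282, -0.531, -0.799); φ = arcsin(p_z) ≈ -53.07°, λ = atan2(p_y, p_x) ≈ -62.03°.

≈ (53°S, 62°W)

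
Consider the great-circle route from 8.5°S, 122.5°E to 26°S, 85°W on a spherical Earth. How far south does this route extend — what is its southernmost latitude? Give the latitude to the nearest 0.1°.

The great circle lies in the plane with unit normal n̂ = (p₁ × p₂)/|p₁ × p₂|.
Here n̂_z ≈ +0.595; the vertex latitude is φ_max = arccos|n̂_z| ≈ 53.5°.
Check via Clairaut: cos φ_max = |cos φ₁| · sin C = cos(8.5°)·sin(143.0°) ≈ 0.595, again giving ≈ 53.5°.

≈ 53.5°S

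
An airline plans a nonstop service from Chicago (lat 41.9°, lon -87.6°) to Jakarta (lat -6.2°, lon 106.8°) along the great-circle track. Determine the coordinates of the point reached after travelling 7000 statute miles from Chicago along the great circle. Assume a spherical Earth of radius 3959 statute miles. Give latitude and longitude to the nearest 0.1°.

≈ lat 32.5°, lon 120.3°

Convert each endpoint to a unit vector on the sphere (x = cos φ cos λ, y = cos φ sin λ, z = sin φ).
The central angle between the endpoints is δ = arccos(p₁·p₂) ≈ 2.480 rad (142.1°). The total great-circle distance is δ·R ≈ 2.480 × 3959 ≈ 9817 mi, so the target fraction is f = 7000/9817 ≈ 0.713.
Interpolate at f ≈ 0.713 with slerp weights a = sin((1−f)δ)/sin δ ≈ 1.063, b = sin(fδ)/sin δ ≈ 1.595.
p = a·p₁ + b·p₂ ≈ (-0.425, 0.728, 0.537); φ = arcsin(p_z) ≈ 32.50°, λ = atan2(p_y, p_x) ≈ 120.29°.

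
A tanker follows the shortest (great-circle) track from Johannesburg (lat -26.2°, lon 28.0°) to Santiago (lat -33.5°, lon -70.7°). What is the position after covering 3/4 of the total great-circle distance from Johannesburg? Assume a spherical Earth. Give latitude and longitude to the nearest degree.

Write both endpoints as unit vectors p₁, p₂ with components (cos φ cos λ, cos φ sin λ, sin φ).
The central angle between the endpoints is δ = arccos(p₁·p₂) ≈ 1.440 rad (82.5°).
Interpolate at f = 3/4 with slerp weights a = sin((1−f)δ)/sin δ ≈ 0.355, b = sin(fδ)/sin δ ≈ 0.890.
p = a·p₁ + b·p₂ ≈ (0.527, -0.550, -0.648); φ = arcsin(p_z) ≈ -40.38°, λ = atan2(p_y, p_x) ≈ -46.26°.

≈ lat -40°, lon -46°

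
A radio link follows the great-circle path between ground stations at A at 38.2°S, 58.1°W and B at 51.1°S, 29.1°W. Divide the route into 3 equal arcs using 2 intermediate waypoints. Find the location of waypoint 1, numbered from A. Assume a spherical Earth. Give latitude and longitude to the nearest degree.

Convert each endpoint to a unit vector on the sphere (x = cos φ cos λ, y = cos φ sin λ, z = sin φ).
The central angle between the endpoints is δ = arccos(p₁·p₂) ≈ 0.420 rad (24.1°).
Interpolate at f = 1/3 with slerp weights a = sin((1−f)δ)/sin δ ≈ 0.678, b = sin(fδ)/sin δ ≈ 0.342.
p = a·p₁ + b·p₂ ≈ (0.469, -0.557, -0.685); φ = arcsin(p_z) ≈ -43.27°, λ = atan2(p_y, p_x) ≈ -49.87°.

≈ 43°S, 50°W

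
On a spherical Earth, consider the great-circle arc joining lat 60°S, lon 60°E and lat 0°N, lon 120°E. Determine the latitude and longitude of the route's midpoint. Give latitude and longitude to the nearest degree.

Convert each endpoint to a unit vector on the sphere (x = cos φ cos λ, y = cos φ sin λ, z = sin φ).
The central angle between the endpoints is δ = arccos(p₁·p₂) ≈ 1.318 rad (75.5°).
Interpolate at f = 1/2 with slerp weights a = sin((1−f)δ)/sin δ ≈ 0.632, b = sin(fδ)/sin δ ≈ 0.632.
p = a·p₁ + b·p₂ ≈ (-0.158, 0.822, -0.548); φ = arcsin(p_z) ≈ -33.21°, λ = atan2(p_y, p_x) ≈ 100.89°.

≈ lat 33°S, lon 101°E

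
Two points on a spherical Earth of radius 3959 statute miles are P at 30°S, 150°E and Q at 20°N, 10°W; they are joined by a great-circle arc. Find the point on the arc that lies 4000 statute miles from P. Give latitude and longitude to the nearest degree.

≈ 35°S, 80°E

From cos δ = sin φ₁ sin φ₂ + cos φ₁ cos φ₂ cos Δλ, the central angle is δ ≈ 2.781 rad (159.3°). The total great-circle distance is δ·R ≈ 2.781 × 3959 ≈ 11010 mi, so the target fraction is f = 4000/11010 ≈ 0.363.
Interpolate at f ≈ 0.363 with slerp weights a = sin((1−f)δ)/sin δ ≈ 2.779, b = sin(fδ)/sin δ ≈ 2.401.
p = a·p₁ + b·p₂ ≈ (0.138, 0.811, -0.568); φ = arcsin(p_z) ≈ -34.61°, λ = atan2(p_y, p_x) ≈ 80.32°.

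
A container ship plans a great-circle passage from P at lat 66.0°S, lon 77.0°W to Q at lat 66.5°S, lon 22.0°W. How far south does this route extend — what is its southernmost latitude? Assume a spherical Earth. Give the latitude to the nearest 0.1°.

≈ 68.7°S

The great circle lies in the plane with unit normal n̂ = (p₁ × p₂)/|p₁ × p₂|.
Here n̂_z ≈ +0.363; the vertex latitude is φ_max = arccos|n̂_z| ≈ 68.7°.
Check via Clairaut: cos φ_max = |cos φ₁| · sin C = cos(66.0°)·sin(116.7°) ≈ 0.363, again giving ≈ 68.7°.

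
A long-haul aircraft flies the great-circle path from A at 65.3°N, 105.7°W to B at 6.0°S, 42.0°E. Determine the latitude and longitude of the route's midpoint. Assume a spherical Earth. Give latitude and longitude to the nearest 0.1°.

≈ 49.8°N, 22.8°E

From cos δ = sin φ₁ sin φ₂ + cos φ₁ cos φ₂ cos Δλ, the central angle is δ ≈ 2.033 rad (116.5°).
Interpolate at f = 1/2 with slerp weights a = sin((1−f)δ)/sin δ ≈ 0.950, b = sin(fδ)/sin δ ≈ 0.950.
p = a·p₁ + b·p₂ ≈ (0.595, 0.250, 0.764); φ = arcsin(p_z) ≈ 49.81°, λ = atan2(p_y, p_x) ≈ 22.80°.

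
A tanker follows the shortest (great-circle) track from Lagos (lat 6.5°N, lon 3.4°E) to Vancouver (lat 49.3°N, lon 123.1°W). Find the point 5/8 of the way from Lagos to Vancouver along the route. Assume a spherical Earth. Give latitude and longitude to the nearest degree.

Convert each endpoint to a unit vector on the sphere (x = cos φ cos λ, y = cos φ sin λ, z = sin φ).
The central angle between the endpoints is δ = arccos(p₁·p₂) ≈ 1.875 rad (107.4°).
Interpolate at f = 5/8 with slerp weights a = sin((1−f)δ)/sin δ ≈ 0.678, b = sin(fδ)/sin δ ≈ 0.966.
p = a·p₁ + b·p₂ ≈ (0.328, -0.488, 0.809); φ = arcsin(p_z) ≈ 53.99°, λ = atan2(p_y, p_x) ≈ -56.06°.

≈ lat 54°N, lon 56°W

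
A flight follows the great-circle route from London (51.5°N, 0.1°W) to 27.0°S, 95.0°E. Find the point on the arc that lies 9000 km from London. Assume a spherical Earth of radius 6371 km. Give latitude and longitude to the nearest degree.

≈ 1°S, 73°E

The haversine formula gives a central angle δ ≈ 1.987 rad (113.9°) between the endpoints. The total great-circle distance is δ·R ≈ 1.987 × 6371 ≈ 12661 km, so the target fraction is f = 9000/12661 ≈ 0.711.
Interpolate at f ≈ 0.711 with slerp weights a = sin((1−f)δ)/sin δ ≈ 0.594, b = sin(fδ)/sin δ ≈ 1.080.
p = a·p₁ + b·p₂ ≈ (0.286, 0.958, -0.025); φ = arcsin(p_z) ≈ -1.44°, λ = atan2(p_y, p_x) ≈ 73.37°.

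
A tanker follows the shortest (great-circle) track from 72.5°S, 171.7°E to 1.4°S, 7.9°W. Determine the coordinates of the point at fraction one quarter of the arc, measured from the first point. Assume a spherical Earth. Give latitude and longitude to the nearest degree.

Write both endpoints as unit vectors p₁, p₂ with components (cos φ cos λ, cos φ sin λ, sin φ).
The central angle between the endpoints is δ = arccos(p₁·p₂) ≈ 1.852 rad (106.1°).
Interpolate at f = 1/4 with slerp weights a = sin((1−f)δ)/sin δ ≈ 1.024, b = sin(fδ)/sin δ ≈ 0.465.
p = a·p₁ + b·p₂ ≈ (0.156, -0.019, -0.988); φ = arcsin(p_z) ≈ -80.97°, λ = atan2(p_y, p_x) ≈ -7.12°.

≈ 81°S, 7°W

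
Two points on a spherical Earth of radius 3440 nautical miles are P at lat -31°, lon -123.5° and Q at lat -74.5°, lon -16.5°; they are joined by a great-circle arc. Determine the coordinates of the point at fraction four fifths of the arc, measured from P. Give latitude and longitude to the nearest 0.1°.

Write both endpoints as unit vectors p₁, p₂ with components (cos φ cos λ, cos φ sin λ, sin φ).
The central angle between the endpoints is δ = arccos(p₁·p₂) ≈ 1.127 rad (64.6°).
Interpolate at f = 4/5 with slerp weights a = sin((1−f)δ)/sin δ ≈ 0.247, b = sin(fδ)/sin δ ≈ 0.868.
p = a·p₁ + b·p₂ ≈ (0.105, -0.243, -0.964); φ = arcsin(p_z) ≈ -74.65°, λ = atan2(p_y, p_x) ≈ -66.53°.

≈ lat -74.7°, lon -66.5°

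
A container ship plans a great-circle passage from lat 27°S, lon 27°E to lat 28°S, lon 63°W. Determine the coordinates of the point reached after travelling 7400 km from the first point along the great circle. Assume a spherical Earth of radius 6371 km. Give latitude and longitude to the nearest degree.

≈ lat 32°S, lon 51°W

Write both endpoints as unit vectors p₁, p₂ with components (cos φ cos λ, cos φ sin λ, sin φ).
The central angle between the endpoints is δ = arccos(p₁·p₂) ≈ 1.356 rad (77.7°). The total great-circle distance is δ·R ≈ 1.356 × 6371 ≈ 8639 km, so the target fraction is f = 7400/8639 ≈ 0.857.
Interpolate at f ≈ 0.857 with slerp weights a = sin((1−f)δ)/sin δ ≈ 0.198, b = sin(fδ)/sin δ ≈ 0.939.
p = a·p₁ + b·p₂ ≈ (0.533, -0.659, -0.531); φ = arcsin(p_z) ≈ -32.05°, λ = atan2(p_y, p_x) ≈ -51.00°.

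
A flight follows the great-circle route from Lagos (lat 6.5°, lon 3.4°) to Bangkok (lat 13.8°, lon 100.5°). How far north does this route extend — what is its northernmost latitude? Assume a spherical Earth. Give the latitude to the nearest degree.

The great circle lies in the plane with unit normal n̂ = (p₁ × p₂)/|p₁ × p₂|.
Here n̂_z ≈ +0.962; the vertex latitude is φ_max = arccos|n̂_z| ≈ 15.9°.

≈ 16°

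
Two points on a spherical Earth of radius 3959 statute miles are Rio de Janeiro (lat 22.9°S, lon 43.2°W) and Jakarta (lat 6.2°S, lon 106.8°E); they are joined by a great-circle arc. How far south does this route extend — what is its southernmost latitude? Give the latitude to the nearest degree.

The great circle lies in the plane with unit normal n̂ = (p₁ × p₂)/|p₁ × p₂|.
Here n̂_z ≈ +0.694; the vertex latitude is φ_max = arccos|n̂_z| ≈ 46.1°.
Check via Clairaut: cos φ_max = |cos φ₁| · sin C = cos(22.9°)·sin(131.2°) ≈ 0.694, again giving ≈ 46.1°.

≈ 46°S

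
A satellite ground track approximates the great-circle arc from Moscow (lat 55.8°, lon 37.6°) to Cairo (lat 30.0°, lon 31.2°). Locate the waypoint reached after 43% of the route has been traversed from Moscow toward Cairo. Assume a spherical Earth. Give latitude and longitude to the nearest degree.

From cos δ = sin φ₁ sin φ₂ + cos φ₁ cos φ₂ cos Δλ, the central angle is δ ≈ 0.457 rad (26.2°).
Interpolate at f = 0.43 with slerp weights a = sin((1−f)δ)/sin δ ≈ 0.584, b = sin(fδ)/sin δ ≈ 0.442.
p = a·p₁ + b·p₂ ≈ (0.588, 0.399, 0.704); φ = arcsin(p_z) ≈ 44.75°, λ = atan2(p_y, p_x) ≈ 34.15°.

≈ lat 45°, lon 34°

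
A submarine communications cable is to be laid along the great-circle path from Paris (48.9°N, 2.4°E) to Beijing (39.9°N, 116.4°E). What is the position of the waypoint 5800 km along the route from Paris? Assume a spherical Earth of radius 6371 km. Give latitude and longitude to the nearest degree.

Write both endpoints as unit vectors p₁, p₂ with components (cos φ cos λ, cos φ sin λ, sin φ).
The central angle between the endpoints is δ = arccos(p₁·p₂) ≈ 1.289 rad (73.8°). The total great-circle distance is δ·R ≈ 1.289 × 6371 ≈ 8211 km, so the target fraction is f = 5800/8211 ≈ 0.706.
Interpolate at f ≈ 0.706 with slerp weights a = sin((1−f)δ)/sin δ ≈ 0.385, b = sin(fδ)/sin δ ≈ 0.822.
p = a·p₁ + b·p₂ ≈ (-0.028, 0.576, 0.817); φ = arcsin(p_z) ≈ 54.81°, λ = atan2(p_y, p_x) ≈ 92.77°.

≈ 55°N, 93°E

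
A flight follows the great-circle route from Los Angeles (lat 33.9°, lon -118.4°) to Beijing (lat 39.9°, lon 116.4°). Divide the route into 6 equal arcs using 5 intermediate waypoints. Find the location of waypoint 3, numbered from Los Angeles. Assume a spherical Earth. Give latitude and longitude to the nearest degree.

The haversine formula gives a central angle δ ≈ 1.580 rad (90.5°) between the endpoints.
Interpolate at f = 3/6 with slerp weights a = sin((1−f)δ)/sin δ ≈ 0.710, b = sin(fδ)/sin δ ≈ 0.710.
p = a·p₁ + b·p₂ ≈ (-0.523, -0.031, 0.852); φ = arcsin(p_z) ≈ 58.42°, λ = atan2(p_y, p_x) ≈ -176.66°.

≈ lat 58°, lon -177°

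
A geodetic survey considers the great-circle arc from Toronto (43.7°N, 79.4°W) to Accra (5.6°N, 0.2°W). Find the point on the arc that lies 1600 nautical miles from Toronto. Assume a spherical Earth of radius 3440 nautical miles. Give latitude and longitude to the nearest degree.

The haversine formula gives a central angle δ ≈ 1.367 rad (78.3°) between the endpoints. The total great-circle distance is δ·R ≈ 1.367 × 3440 ≈ 4703 nmi, so the target fraction is f = 1600/4703 ≈ 0.340.
Interpolate at f ≈ 0.340 with slerp weights a = sin((1−f)δ)/sin δ ≈ 0.801, b = sin(fδ)/sin δ ≈ 0.458.
p = a·p₁ + b·p₂ ≈ (0.562, -0.571, 0.598); φ = arcsin(p_z) ≈ 36.74°, λ = atan2(p_y, p_x) ≈ -45.43°.

≈ 37°N, 45°W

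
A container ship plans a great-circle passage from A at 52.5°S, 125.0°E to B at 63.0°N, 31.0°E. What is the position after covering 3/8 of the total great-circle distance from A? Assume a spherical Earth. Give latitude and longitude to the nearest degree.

≈ 8°S, 94°E

Convert each endpoint to a unit vector on the sphere (x = cos φ cos λ, y = cos φ sin λ, z = sin φ).
The central angle between the endpoints is δ = arccos(p₁·p₂) ≈ 2.384 rad (136.6°).
Interpolate at f = 3/8 with slerp weights a = sin((1−f)δ)/sin δ ≈ 1.450, b = sin(fδ)/sin δ ≈ 1.134.
p = a·p₁ + b·p₂ ≈ (-0.065, 0.988, -0.140); φ = arcsin(p_z) ≈ -8.05°, λ = atan2(p_y, p_x) ≈ 93.76°.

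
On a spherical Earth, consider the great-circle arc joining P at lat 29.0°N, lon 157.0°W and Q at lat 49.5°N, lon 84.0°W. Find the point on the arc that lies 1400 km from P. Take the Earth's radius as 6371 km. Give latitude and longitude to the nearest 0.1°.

The haversine formula gives a central angle δ ≈ 1.007 rad (57.7°) between the endpoints. The total great-circle distance is δ·R ≈ 1.007 × 6371 ≈ 6413 km, so the target fraction is f = 1400/6413 ≈ 0.218.
Interpolate at f ≈ 0.218 with slerp weights a = sin((1−f)δ)/sin δ ≈ 0.838, b = sin(fδ)/sin δ ≈ 0.258.
p = a·p₁ + b·p₂ ≈ (-0.657, -0.453, 0.602); φ = arcsin(p_z) ≈ 37.04°, λ = atan2(p_y, p_x) ≈ -145.42°.

≈ lat 37.0°N, lon 145.4°W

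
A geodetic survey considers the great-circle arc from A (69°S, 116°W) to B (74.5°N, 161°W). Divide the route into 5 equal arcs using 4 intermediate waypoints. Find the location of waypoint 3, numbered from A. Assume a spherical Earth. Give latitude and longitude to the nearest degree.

≈ (17°N, 137°W)

Convert each endpoint to a unit vector on the sphere (x = cos φ cos λ, y = cos φ sin λ, z = sin φ).
The central angle between the endpoints is δ = arccos(p₁·p₂) ≈ 2.553 rad (146.3°).
Interpolate at f = 3/5 with slerp weights a = sin((1−f)δ)/sin δ ≈ 1.537, b = sin(fδ)/sin δ ≈ 1.801.
p = a·p₁ + b·p₂ ≈ (-0.696, -0.652, 0.300); φ = arcsin(p_z) ≈ 17.49°, λ = atan2(p_y, p_x) ≈ -136.90°.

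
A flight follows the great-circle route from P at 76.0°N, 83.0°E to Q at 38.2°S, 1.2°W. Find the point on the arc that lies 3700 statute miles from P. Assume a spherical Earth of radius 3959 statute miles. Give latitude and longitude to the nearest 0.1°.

≈ 31.5°N, 18.0°E

Write both endpoints as unit vectors p₁, p₂ with components (cos φ cos λ, cos φ sin λ, sin φ).
The central angle between the endpoints is δ = arccos(p₁·p₂) ≈ 2.191 rad (125.5°). The total great-circle distance is δ·R ≈ 2.191 × 3959 ≈ 8672 mi, so the target fraction is f = 3700/8672 ≈ 0.427.
Interpolate at f ≈ 0.427 with slerp weights a = sin((1−f)δ)/sin δ ≈ 1.168, b = sin(fδ)/sin δ ≈ 0.988.
p = a·p₁ + b·p₂ ≈ (0.811, 0.264, 0.522); φ = arcsin(p_z) ≈ 31.49°, λ = atan2(p_y, p_x) ≈ 18.05°.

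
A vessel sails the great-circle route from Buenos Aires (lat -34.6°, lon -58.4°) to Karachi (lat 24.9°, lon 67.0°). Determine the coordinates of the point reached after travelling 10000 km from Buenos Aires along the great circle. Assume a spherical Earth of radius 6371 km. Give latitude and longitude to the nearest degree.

Convert each endpoint to a unit vector on the sphere (x = cos φ cos λ, y = cos φ sin λ, z = sin φ).
The central angle between the endpoints is δ = arccos(p₁·p₂) ≈ 2.307 rad (132.2°). The total great-circle distance is δ·R ≈ 2.307 × 6371 ≈ 14699 km, so the target fraction is f = 10000/14699 ≈ 0.680.
Interpolate at f ≈ 0.680 with slerp weights a = sin((1−f)δ)/sin δ ≈ 0.908, b = sin(fδ)/sin δ ≈ 1.350.
p = a·p₁ + b·p₂ ≈ (0.870, 0.491, 0.053); φ = arcsin(p_z) ≈ 3.03°, λ = atan2(p_y, p_x) ≈ 29.42°.

≈ lat 3°, lon 29°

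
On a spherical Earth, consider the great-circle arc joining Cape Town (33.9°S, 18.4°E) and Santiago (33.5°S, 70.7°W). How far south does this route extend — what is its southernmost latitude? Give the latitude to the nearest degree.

≈ 43°S

The great circle lies in the plane with unit normal n̂ = (p₁ × p₂)/|p₁ × p₂|.
Here n̂_z ≈ -0.730; the vertex latitude is φ_max = arccos|n̂_z| ≈ 43.1°.
Check via Clairaut: cos φ_max = |cos φ₁| · sin C = cos(33.9°)·sin(118.4°) ≈ 0.730, again giving ≈ 43.1°.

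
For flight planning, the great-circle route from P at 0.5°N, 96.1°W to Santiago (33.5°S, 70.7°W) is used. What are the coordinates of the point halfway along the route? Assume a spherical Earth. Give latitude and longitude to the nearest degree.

From cos δ = sin φ₁ sin φ₂ + cos φ₁ cos φ₂ cos Δλ, the central angle is δ ≈ 0.725 rad (41.5°).
Interpolate at f = 1/2 with slerp weights a = sin((1−f)δ)/sin δ ≈ 0.535, b = sin(fδ)/sin δ ≈ 0.535.
p = a·p₁ + b·p₂ ≈ (0.091, -0.953, -0.290); φ = arcsin(p_z) ≈ -16.89°, λ = atan2(p_y, p_x) ≈ -84.57°.

≈ 17°S, 85°W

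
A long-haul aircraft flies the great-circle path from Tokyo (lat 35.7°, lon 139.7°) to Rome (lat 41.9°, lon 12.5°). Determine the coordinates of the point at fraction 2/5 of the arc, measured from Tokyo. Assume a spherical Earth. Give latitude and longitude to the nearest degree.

≈ lat 59°, lon 98°

The haversine formula gives a central angle δ ≈ 1.547 rad (88.6°) between the endpoints.
Interpolate at f = 2/5 with slerp weights a = sin((1−f)δ)/sin δ ≈ 0.801, b = sin(fδ)/sin δ ≈ 0.580.
p = a·p₁ + b·p₂ ≈ (-0.074, 0.514, 0.855); φ = arcsin(p_z) ≈ 58.71°, λ = atan2(p_y, p_x) ≈ 98.23°.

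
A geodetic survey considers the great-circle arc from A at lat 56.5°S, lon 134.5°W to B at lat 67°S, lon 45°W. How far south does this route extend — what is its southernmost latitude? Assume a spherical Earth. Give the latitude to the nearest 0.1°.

≈ 70.3°S

The great circle lies in the plane with unit normal n̂ = (p₁ × p₂)/|p₁ × p₂|.
Here n̂_z ≈ +0.338; the vertex latitude is φ_max = arccos|n̂_z| ≈ 70.3°.
Check via Clairaut: cos φ_max = |cos φ₁| · sin C = cos(56.5°)·sin(142.3°) ≈ 0.338, again giving ≈ 70.3°.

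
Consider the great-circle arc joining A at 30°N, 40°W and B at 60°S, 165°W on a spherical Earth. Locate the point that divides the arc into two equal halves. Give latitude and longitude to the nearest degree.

Convert each endpoint to a unit vector on the sphere (x = cos φ cos λ, y = cos φ sin λ, z = sin φ).
The central angle between the endpoints is δ = arccos(p₁·p₂) ≈ 2.320 rad (133.0°).
Interpolate at f = 1/2 with slerp weights a = sin((1−f)δ)/sin δ ≈ 1.253, b = sin(fδ)/sin δ ≈ 1.253.
p = a·p₁ + b·p₂ ≈ (0.226, -0.859, -0.459); φ = arcsin(p_z) ≈ -27.29°, λ = atan2(p_y, p_x) ≈ -75.26°.

≈ 27°S, 75°W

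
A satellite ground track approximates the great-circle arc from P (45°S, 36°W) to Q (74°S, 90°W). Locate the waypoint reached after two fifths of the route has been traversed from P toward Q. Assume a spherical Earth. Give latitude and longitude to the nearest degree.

Convert each endpoint to a unit vector on the sphere (x = cos φ cos λ, y = cos φ sin λ, z = sin φ).
The central angle between the endpoints is δ = arccos(p₁·p₂) ≈ 0.653 rad (37.4°).
Interpolate at f = 2/5 with slerp weights a = sin((1−f)δ)/sin δ ≈ 0.628, b = sin(fδ)/sin δ ≈ 0.425.
p = a·p₁ + b·p₂ ≈ (0.360, -0.378, -0.853); φ = arcsin(p_z) ≈ -58.54°, λ = atan2(p_y, p_x) ≈ -46.46°.

≈ (59°S, 46°W)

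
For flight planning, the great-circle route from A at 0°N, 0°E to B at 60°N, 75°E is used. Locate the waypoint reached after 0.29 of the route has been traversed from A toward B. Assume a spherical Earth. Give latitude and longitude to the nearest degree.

From cos δ = sin φ₁ sin φ₂ + cos φ₁ cos φ₂ cos Δλ, the central angle is δ ≈ 1.441 rad (82.6°).
Interpolate at f = 0.29 with slerp weights a = sin((1−f)δ)/sin δ ≈ 0.861, b = sin(fδ)/sin δ ≈ 0.409.
p = a·p₁ + b·p₂ ≈ (0.914, 0.198, 0.354); φ = arcsin(p_z) ≈ 20.76°, λ = atan2(p_y, p_x) ≈ 12.20°.

≈ 21°N, 12°E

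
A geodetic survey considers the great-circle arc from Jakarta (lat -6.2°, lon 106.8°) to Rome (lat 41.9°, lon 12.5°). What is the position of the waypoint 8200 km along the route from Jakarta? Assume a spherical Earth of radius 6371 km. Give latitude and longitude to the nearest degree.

≈ lat 37°, lon 43°

Convert each endpoint to a unit vector on the sphere (x = cos φ cos λ, y = cos φ sin λ, z = sin φ).
The central angle between the endpoints is δ = arccos(p₁·p₂) ≈ 1.699 rad (97.3°). The total great-circle distance is δ·R ≈ 1.699 × 6371 ≈ 10823 km, so the target fraction is f = 8200/10823 ≈ 0.758.
Interpolate at f ≈ 0.758 with slerp weights a = sin((1−f)δ)/sin δ ≈ 0.403, b = sin(fδ)/sin δ ≈ 0.968.
p = a·p₁ + b·p₂ ≈ (0.587, 0.540, 0.603); φ = arcsin(p_z) ≈ 37.07°, λ = atan2(p_y, p_x) ≈ 42.58°.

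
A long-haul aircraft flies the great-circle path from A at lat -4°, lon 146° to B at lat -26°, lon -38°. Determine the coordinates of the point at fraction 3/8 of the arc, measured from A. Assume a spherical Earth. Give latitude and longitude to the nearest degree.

From cos δ = sin φ₁ sin φ₂ + cos φ₁ cos φ₂ cos Δλ, the central angle is δ ≈ 2.614 rad (149.8°).
Interpolate at f = 3/8 with slerp weights a = sin((1−f)δ)/sin δ ≈ 1.981, b = sin(fδ)/sin δ ≈ 1.649.
p = a·p₁ + b·p₂ ≈ (-0.471, 0.193, -0.861); φ = arcsin(p_z) ≈ -59.42°, λ = atan2(p_y, p_x) ≈ 157.72°.

≈ lat -59°, lon 158°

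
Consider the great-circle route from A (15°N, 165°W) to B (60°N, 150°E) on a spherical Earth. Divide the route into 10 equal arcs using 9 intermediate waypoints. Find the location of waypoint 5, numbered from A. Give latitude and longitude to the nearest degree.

≈ (39°N, 180°E)

Write both endpoints as unit vectors p₁, p₂ with components (cos φ cos λ, cos φ sin λ, sin φ).
The central angle between the endpoints is δ = arccos(p₁·p₂) ≈ 0.970 rad (55.6°).
Interpolate at f = 5/10 with slerp weights a = sin((1−f)δ)/sin δ ≈ 0.565, b = sin(fδ)/sin δ ≈ 0.565.
p = a·p₁ + b·p₂ ≈ (-0.772, -0.000, 0.636); φ = arcsin(p_z) ≈ 39.47°, λ = atan2(p_y, p_x) ≈ -180.00°.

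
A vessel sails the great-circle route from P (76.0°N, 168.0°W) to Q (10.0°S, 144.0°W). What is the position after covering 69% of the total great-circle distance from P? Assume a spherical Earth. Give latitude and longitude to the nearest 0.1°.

From cos δ = sin φ₁ sin φ₂ + cos φ₁ cos φ₂ cos Δλ, the central angle is δ ≈ 1.522 rad (87.2°).
Interpolate at f = 0.69 with slerp weights a = sin((1−f)δ)/sin δ ≈ 0.455, b = sin(fδ)/sin δ ≈ 0.868.
p = a·p₁ + b·p₂ ≈ (-0.800, -0.526, 0.291); φ = arcsin(p_z) ≈ 16.90°, λ = atan2(p_y, p_x) ≈ -146.68°.

≈ (16.9°N, 146.7°W)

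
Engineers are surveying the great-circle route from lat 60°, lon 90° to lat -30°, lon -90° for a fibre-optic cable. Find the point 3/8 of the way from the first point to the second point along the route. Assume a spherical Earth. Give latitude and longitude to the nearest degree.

≈ lat 64°, lon -90°

Write both endpoints as unit vectors p₁, p₂ with components (cos φ cos λ, cos φ sin λ, sin φ).
The central angle between the endpoints is δ = arccos(p₁·p₂) ≈ 2.618 rad (150.0°).
Interpolate at f = 3/8 with slerp weights a = sin((1−f)δ)/sin δ ≈ 1.996, b = sin(fδ)/sin δ ≈ 1.663.
p = a·p₁ + b·p₂ ≈ (0.000, -0.442, 0.897); φ = arcsin(p_z) ≈ 63.75°, λ = atan2(p_y, p_x) ≈ -90.00°.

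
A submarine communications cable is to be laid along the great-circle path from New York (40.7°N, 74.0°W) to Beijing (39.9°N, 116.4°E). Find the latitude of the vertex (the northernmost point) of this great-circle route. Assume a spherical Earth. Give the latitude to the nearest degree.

The great circle lies in the plane with unit normal n̂ = (p₁ × p₂)/|p₁ × p₂|.
Here n̂_z ≈ -0.106; the vertex latitude is φ_max = arccos|n̂_z| ≈ 83.9°.

≈ 84°N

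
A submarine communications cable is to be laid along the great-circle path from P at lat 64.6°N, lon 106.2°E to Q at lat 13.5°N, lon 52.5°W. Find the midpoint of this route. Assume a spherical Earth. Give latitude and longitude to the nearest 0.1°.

From cos δ = sin φ₁ sin φ₂ + cos φ₁ cos φ₂ cos Δλ, the central angle is δ ≈ 1.749 rad (100.2°).
Interpolate at f = 1/2 with slerp weights a = sin((1−f)δ)/sin δ ≈ 0.780, b = sin(fδ)/sin δ ≈ 0.780.
p = a·p₁ + b·p₂ ≈ (0.368, -0.280, 0.886); φ = arcsin(p_z) ≈ 62.43°, λ = atan2(p_y, p_x) ≈ -37.28°.

≈ lat 62.4°N, lon 37.3°W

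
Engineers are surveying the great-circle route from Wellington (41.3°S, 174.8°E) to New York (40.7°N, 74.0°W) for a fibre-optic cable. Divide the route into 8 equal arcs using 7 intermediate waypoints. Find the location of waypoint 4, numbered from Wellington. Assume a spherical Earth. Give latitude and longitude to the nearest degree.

≈ 1°S, 129°W

Write both endpoints as unit vectors p₁, p₂ with components (cos φ cos λ, cos φ sin λ, sin φ).
The central angle between the endpoints is δ = arccos(p₁·p₂) ≈ 2.261 rad (129.5°).
Interpolate at f = 4/8 with slerp weights a = sin((1−f)δ)/sin δ ≈ 1.173, b = sin(fδ)/sin δ ≈ 1.173.
p = a·p₁ + b·p₂ ≈ (-0.632, -0.775, -0.009); φ = arcsin(p_z) ≈ -0.53°, λ = atan2(p_y, p_x) ≈ -129.22°.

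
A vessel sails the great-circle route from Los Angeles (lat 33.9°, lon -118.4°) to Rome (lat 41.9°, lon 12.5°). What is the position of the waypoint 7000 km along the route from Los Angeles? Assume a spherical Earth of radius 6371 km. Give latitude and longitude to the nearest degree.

From cos δ = sin φ₁ sin φ₂ + cos φ₁ cos φ₂ cos Δλ, the central angle is δ ≈ 1.603 rad (91.8°). The total great-circle distance is δ·R ≈ 1.603 × 6371 ≈ 10212 km, so the target fraction is f = 7000/10212 ≈ 0.686.
Interpolate at f ≈ 0.686 with slerp weights a = sin((1−f)δ)/sin δ ≈ 0.483, b = sin(fδ)/sin δ ≈ 0.891.
p = a·p₁ + b·p₂ ≈ (0.457, -0.209, 0.865); φ = arcsin(p_z) ≈ 59.84°, λ = atan2(p_y, p_x) ≈ -24.62°.

≈ lat 60°, lon -25°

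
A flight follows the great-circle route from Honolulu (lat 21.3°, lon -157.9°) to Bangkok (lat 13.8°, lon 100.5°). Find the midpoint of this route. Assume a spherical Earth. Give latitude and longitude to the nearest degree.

The haversine formula gives a central angle δ ≈ 1.666 rad (95.5°) between the endpoints.
Interpolate at f = 1/2 with slerp weights a = sin((1−f)δ)/sin δ ≈ 0.743, b = sin(fδ)/sin δ ≈ 0.743.
p = a·p₁ + b·p₂ ≈ (-0.773, 0.449, 0.447); φ = arcsin(p_z) ≈ 26.58°, λ = atan2(p_y, p_x) ≈ 149.84°.

≈ lat 27°, lon 150°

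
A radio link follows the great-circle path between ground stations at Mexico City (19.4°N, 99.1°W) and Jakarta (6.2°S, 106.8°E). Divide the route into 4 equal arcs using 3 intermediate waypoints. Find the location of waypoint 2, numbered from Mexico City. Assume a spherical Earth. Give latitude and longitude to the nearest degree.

≈ 27°N, 177°E

Write both endpoints as unit vectors p₁, p₂ with components (cos φ cos λ, cos φ sin λ, sin φ).
The central angle between the endpoints is δ = arccos(p₁·p₂) ≈ 2.645 rad (151.6°).
Interpolate at f = 2/4 with slerp weights a = sin((1−f)δ)/sin δ ≈ 2.036, b = sin(fδ)/sin δ ≈ 2.036.
p = a·p₁ + b·p₂ ≈ (-0.889, 0.041, 0.456); φ = arcsin(p_z) ≈ 27.16°, λ = atan2(p_y, p_x) ≈ 177.33°.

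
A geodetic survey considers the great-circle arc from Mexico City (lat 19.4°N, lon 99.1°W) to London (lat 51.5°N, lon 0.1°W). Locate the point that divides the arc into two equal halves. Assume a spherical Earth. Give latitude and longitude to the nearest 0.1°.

≈ lat 46.8°N, lon 63.1°W

Convert each endpoint to a unit vector on the sphere (x = cos φ cos λ, y = cos φ sin λ, z = sin φ).
The central angle between the endpoints is δ = arccos(p₁·p₂) ≈ 1.402 rad (80.3°).
Interpolate at f = 1/2 with slerp weights a = sin((1−f)δ)/sin δ ≈ 0.654, b = sin(fδ)/sin δ ≈ 0.654.
p = a·p₁ + b·p₂ ≈ (0.310, -0.610, 0.729); φ = arcsin(p_z) ≈ 46.83°, λ = atan2(p_y, p_x) ≈ -63.09°.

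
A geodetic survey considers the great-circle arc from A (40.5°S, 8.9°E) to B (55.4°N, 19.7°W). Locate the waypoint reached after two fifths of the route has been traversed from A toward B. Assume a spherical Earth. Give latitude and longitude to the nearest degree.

Convert each endpoint to a unit vector on the sphere (x = cos φ cos λ, y = cos φ sin λ, z = sin φ).
The central angle between the endpoints is δ = arccos(p₁·p₂) ≈ 1.727 rad (98.9°).
Interpolate at f = 2/5 with slerp weights a = sin((1−f)δ)/sin δ ≈ 0.871, b = sin(fδ)/sin δ ≈ 0.645.
p = a·p₁ + b·p₂ ≈ (0.999, -0.021, -0.035); φ = arcsin(p_z) ≈ -1.99°, λ = atan2(p_y, p_x) ≈ -1.20°.

≈ (2°S, 1°W)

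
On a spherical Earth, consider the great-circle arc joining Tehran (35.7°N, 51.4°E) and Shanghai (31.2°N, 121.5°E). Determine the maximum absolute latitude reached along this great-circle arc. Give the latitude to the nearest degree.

≈ 39°N

The great circle lies in the plane with unit normal n̂ = (p₁ × p₂)/|p₁ × p₂|.
Here n̂_z ≈ +0.775; the vertex latitude is φ_max = arccos|n̂_z| ≈ 39.2°.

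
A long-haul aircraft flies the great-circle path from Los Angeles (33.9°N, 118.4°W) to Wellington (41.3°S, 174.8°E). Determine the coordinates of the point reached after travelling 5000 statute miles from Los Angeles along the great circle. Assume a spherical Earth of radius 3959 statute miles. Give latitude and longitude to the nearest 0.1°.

≈ 23.5°S, 164.7°W

From cos δ = sin φ₁ sin φ₂ + cos φ₁ cos φ₂ cos Δλ, the central angle is δ ≈ 1.694 rad (97.0°). The total great-circle distance is δ·R ≈ 1.694 × 3959 ≈ 6705 mi, so the target fraction is f = 5000/6705 ≈ 0.746.
Interpolate at f ≈ 0.746 with slerp weights a = sin((1−f)δ)/sin δ ≈ 0.421, b = sin(fδ)/sin δ ≈ 0.960.
p = a·p₁ + b·p₂ ≈ (-0.884, -0.242, -0.399); φ = arcsin(p_z) ≈ -23.53°, λ = atan2(p_y, p_x) ≈ -164.71°.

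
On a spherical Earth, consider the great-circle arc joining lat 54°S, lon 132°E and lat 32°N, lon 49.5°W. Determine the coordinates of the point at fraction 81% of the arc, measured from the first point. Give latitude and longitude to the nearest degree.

Write both endpoints as unit vectors p₁, p₂ with components (cos φ cos λ, cos φ sin λ, sin φ).
The central angle between the endpoints is δ = arccos(p₁·p₂) ≈ 2.757 rad (158.0°).
Interpolate at f = 0.81 with slerp weights a = sin((1−f)δ)/sin δ ≈ 1.334, b = sin(fδ)/sin δ ≈ 2.102.
p = a·p₁ + b·p₂ ≈ (0.633, -0.773, 0.035); φ = arcsin(p_z) ≈ 2.01°, λ = atan2(p_y, p_x) ≈ -50.68°.

≈ lat 2°N, lon 51°W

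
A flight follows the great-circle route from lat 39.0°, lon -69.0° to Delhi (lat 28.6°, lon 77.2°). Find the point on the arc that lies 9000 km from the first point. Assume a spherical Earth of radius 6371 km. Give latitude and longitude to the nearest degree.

≈ lat 50°, lon 61°

Convert each endpoint to a unit vector on the sphere (x = cos φ cos λ, y = cos φ sin λ, z = sin φ).
The central angle between the endpoints is δ = arccos(p₁·p₂) ≈ 1.840 rad (105.4°). The total great-circle distance is δ·R ≈ 1.840 × 6371 ≈ 11721 km, so the target fraction is f = 9000/11721 ≈ 0.768.
Interpolate at f ≈ 0.768 with slerp weights a = sin((1−f)δ)/sin δ ≈ 0.430, b = sin(fδ)/sin δ ≈ 1.024.
p = a·p₁ + b·p₂ ≈ (0.319, 0.565, 0.761); φ = arcsin(p_z) ≈ 49.53°, λ = atan2(p_y, p_x) ≈ 60.57°.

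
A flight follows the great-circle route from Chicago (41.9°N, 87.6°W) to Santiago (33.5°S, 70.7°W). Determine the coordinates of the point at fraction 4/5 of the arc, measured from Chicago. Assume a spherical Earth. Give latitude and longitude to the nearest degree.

From cos δ = sin φ₁ sin φ₂ + cos φ₁ cos φ₂ cos Δλ, the central angle is δ ≈ 1.344 rad (77.0°).
Interpolate at f = 4/5 with slerp weights a = sin((1−f)δ)/sin δ ≈ 0.272, b = sin(fδ)/sin δ ≈ 0.903.
p = a·p₁ + b·p₂ ≈ (0.257, -0.913, -0.316); φ = arcsin(p_z) ≈ -18.44°, λ = atan2(p_y, p_x) ≈ -74.26°.

≈ (18°S, 74°W)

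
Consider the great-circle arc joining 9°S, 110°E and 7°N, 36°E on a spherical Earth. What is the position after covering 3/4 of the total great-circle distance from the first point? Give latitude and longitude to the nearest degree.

Convert each endpoint to a unit vector on the sphere (x = cos φ cos λ, y = cos φ sin λ, z = sin φ).
The central angle between the endpoints is δ = arccos(p₁·p₂) ≈ 1.317 rad (75.5°).
Interpolate at f = 3/4 with slerp weights a = sin((1−f)δ)/sin δ ≈ 0.334, b = sin(fδ)/sin δ ≈ 0.862.
p = a·p₁ + b·p₂ ≈ (0.580, 0.813, 0.053); φ = arcsin(p_z) ≈ 3.03°, λ = atan2(p_y, p_x) ≈ 54.52°.

≈ 3°N, 55°E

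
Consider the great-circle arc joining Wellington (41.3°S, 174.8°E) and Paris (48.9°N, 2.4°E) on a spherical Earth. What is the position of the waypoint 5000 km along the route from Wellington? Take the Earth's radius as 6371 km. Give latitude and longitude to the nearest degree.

Convert each endpoint to a unit vector on the sphere (x = cos φ cos λ, y = cos φ sin λ, z = sin φ).
The central angle between the endpoints is δ = arccos(p₁·p₂) ≈ 2.979 rad (170.7°). The total great-circle distance is δ·R ≈ 2.979 × 6371 ≈ 18982 km, so the target fraction is f = 5000/18982 ≈ 0.263.
Interpolate at f ≈ 0.263 with slerp weights a = sin((1−f)δ)/sin δ ≈ 5.027, b = sin(fδ)/sin δ ≈ 4.377.
p = a·p₁ + b·p₂ ≈ (-0.886, 0.463, -0.020); φ = arcsin(p_z) ≈ -1.12°, λ = atan2(p_y, p_x) ≈ 152.43°.

≈ 1°S, 152°E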